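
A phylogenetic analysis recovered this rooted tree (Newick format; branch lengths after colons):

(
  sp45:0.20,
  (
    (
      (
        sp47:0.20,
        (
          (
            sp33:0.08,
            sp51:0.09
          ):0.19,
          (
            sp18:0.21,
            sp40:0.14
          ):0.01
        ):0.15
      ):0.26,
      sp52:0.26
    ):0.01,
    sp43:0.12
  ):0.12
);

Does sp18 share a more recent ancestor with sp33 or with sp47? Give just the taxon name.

The MRCA of sp18 and sp33 subtends ((sp33,sp51),(sp18,sp40)) (4 taxa).
The MRCA of sp18 and sp47 subtends (sp47,((sp33,sp51),(sp18,sp40))) (5 taxa).
The first is nested inside the second, so sp18 shares a more recent common ancestor with sp33.

sp33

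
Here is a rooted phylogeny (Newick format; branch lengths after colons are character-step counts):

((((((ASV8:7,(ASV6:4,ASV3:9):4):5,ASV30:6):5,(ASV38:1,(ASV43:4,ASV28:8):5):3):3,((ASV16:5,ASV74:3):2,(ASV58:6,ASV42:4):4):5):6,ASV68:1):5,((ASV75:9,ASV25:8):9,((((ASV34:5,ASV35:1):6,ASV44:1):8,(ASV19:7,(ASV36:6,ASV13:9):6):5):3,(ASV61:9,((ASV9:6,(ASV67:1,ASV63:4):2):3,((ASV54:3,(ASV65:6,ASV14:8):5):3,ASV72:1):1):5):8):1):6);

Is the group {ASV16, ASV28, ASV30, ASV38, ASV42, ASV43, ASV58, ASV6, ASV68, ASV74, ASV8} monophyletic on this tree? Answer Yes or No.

The MRCA of the listed taxa subtends (((((ASV8,(ASV6,ASV3)),ASV30),(ASV38,(ASV43,ASV28))),((ASV16,ASV74),(ASV58,ASV42))),ASV68).
That clade also contains ASV3, which is not in the proposed group, so the group is not monophyletic.

No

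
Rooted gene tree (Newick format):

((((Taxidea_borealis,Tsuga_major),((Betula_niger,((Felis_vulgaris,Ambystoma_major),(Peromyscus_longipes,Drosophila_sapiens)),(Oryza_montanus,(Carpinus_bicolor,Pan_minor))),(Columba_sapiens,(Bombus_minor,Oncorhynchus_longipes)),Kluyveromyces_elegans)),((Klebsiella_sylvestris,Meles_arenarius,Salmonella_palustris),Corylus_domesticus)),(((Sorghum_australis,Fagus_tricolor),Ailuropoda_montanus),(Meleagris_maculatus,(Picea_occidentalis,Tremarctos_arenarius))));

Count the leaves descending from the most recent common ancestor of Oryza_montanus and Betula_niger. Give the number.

8

The MRCA of Oryza_montanus and Betula_niger is the node subtending (Betula_niger,((Felis_vulgaris,Ambystoma_major),(Peromyscus_longipes,Drosophila_sapiens)),(Oryza_montanus,(Carpinus_bicolor,Pan_minor))).
That clade contains 8 terminal taxa: Ambystoma_major, Betula_niger, Carpinus_bicolor, Drosophila_sapiens, Felis_vulgaris, Oryza_montanus, Pan_minor, Peromyscus_longipes.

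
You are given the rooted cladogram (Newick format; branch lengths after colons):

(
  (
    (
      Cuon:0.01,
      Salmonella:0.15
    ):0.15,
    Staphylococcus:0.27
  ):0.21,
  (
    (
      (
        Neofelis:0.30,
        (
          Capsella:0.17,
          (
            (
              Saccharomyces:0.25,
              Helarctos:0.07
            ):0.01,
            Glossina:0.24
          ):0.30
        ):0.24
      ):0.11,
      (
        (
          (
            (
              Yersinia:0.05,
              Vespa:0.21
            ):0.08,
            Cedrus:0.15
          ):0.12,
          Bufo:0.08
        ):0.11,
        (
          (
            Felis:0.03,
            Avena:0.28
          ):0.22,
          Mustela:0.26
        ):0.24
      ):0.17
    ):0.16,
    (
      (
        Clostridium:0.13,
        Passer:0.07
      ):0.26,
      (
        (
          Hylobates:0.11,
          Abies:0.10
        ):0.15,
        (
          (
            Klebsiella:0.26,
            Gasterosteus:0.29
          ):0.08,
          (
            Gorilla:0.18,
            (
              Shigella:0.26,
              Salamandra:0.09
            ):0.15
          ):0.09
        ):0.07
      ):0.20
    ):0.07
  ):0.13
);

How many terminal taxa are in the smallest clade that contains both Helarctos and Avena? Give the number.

The MRCA of Helarctos and Avena is the node subtending ((Neofelis,(Capsella,((Saccharomyces,Helarctos),Glossina))),((((Yersinia,Vespa),Cedrus),Bufo),((Felis,Avena),Mustela))).
That clade contains 12 terminal taxa: Avena, Bufo, Capsella, Cedrus, Felis, Glossina, Helarctos, Mustela, Neofelis, Saccharomyces, Vespa, Yersinia.

12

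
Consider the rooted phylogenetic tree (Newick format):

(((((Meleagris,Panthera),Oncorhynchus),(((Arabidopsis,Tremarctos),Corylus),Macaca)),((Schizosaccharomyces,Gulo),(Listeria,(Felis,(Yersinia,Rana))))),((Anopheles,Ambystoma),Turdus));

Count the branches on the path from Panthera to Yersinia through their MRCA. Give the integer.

9

The MRCA of Panthera and Yersinia is the node subtending ((((Meleagris,Panthera),Oncorhynchus),(((Arabidopsis,Tremarctos),Corylus),Macaca)),((Schizosaccharomyces,Gulo),(Listeria,(Felis,(Yersinia,Rana))))).
From Panthera up to that node: 4 branches. From Yersinia up to the same node: 5 branches. Total: 4 + 5 = 9.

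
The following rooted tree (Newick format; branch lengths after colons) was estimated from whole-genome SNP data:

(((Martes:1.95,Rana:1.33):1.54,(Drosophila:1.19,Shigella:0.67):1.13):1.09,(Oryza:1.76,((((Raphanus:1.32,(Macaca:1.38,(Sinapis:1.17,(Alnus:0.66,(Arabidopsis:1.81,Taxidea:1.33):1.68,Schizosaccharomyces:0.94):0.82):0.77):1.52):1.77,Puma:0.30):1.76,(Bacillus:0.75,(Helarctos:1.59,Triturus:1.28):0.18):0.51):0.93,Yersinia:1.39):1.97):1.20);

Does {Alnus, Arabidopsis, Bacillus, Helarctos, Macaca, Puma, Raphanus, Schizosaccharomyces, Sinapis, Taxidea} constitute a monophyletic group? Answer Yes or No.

No

The MRCA of the listed taxa subtends (((Raphanus,(Macaca,(Sinapis,(Alnus,(Arabidopsis,Taxidea),Schizosaccharomyces)))),Puma),(Bacillus,(Helarctos,Triturus))).
That clade also contains Triturus, which is not in the proposed group, so the group is not monophyletic.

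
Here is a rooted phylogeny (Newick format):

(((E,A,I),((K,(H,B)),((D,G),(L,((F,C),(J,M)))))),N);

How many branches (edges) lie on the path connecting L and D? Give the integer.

4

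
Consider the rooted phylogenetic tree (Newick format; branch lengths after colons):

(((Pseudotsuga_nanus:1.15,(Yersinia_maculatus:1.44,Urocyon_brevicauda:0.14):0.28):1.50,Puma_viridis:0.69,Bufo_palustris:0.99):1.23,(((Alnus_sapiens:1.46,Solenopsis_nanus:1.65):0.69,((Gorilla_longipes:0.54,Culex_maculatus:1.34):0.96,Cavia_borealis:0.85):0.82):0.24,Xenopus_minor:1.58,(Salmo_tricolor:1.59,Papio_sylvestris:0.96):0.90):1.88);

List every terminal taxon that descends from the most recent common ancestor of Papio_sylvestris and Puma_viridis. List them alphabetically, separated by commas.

Alnus_sapiens, Bufo_palustris, Cavia_borealis, Culex_maculatus, Gorilla_longipes, Papio_sylvestris, Pseudotsuga_nanus, Puma_viridis, Salmo_tricolor, Solenopsis_nanus, Urocyon_brevicauda, Xenopus_minor, Yersinia_maculatus

Tracing Papio_sylvestris: it sits inside (Salmo_tricolor,Papio_sylvestris).
Tracing Puma_viridis: it sits inside ((Pseudotsuga_nanus,(Yersinia_maculatus,Urocyon_brevicauda)),Puma_viridis,Bufo_palustris).
The smallest clade enclosing both is the whole tree (their MRCA is the root), so the answer is all 13 tips in alphabetical order.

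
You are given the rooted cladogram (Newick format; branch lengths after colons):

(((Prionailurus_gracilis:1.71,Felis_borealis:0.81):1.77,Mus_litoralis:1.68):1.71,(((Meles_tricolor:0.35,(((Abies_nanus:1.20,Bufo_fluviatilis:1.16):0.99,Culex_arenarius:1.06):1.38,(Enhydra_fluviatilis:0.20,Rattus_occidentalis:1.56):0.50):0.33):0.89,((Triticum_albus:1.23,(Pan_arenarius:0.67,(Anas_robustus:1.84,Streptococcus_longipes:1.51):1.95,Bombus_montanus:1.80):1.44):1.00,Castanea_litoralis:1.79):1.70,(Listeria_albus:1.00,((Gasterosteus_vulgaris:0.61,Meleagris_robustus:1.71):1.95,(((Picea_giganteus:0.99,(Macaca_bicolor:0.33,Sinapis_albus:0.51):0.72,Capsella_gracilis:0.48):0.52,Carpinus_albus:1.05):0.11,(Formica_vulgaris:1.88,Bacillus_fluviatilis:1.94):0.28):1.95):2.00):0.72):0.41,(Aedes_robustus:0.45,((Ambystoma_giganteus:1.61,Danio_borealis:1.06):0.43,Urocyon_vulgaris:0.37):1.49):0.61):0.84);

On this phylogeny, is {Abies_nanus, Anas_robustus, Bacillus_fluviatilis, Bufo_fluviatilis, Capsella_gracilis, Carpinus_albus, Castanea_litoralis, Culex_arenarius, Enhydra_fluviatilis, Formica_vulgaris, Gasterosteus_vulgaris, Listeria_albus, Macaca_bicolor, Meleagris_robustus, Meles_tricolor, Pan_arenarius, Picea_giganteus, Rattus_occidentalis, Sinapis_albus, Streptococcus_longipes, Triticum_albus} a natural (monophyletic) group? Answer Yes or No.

No

The MRCA of the listed taxa subtends ((Meles_tricolor,(((Abies_nanus,Bufo_fluviatilis),Culex_arenarius),(Enhydra_fluviatilis,Rattus_occidentalis))),((Triticum_albus,(Pan_arenarius,(Anas_robustus,Streptococcus_longipes),Bombus_montanus)),Castanea_litoralis),(Listeria_albus,((Gasterosteus_vulgaris,Meleagris_robustus),(((Picea_giganteus,(Macaca_bicolor,Sinapis_albus),Capsella_gracilis),Carpinus_albus),(Formica_vulgaris,Bacillus_fluviatilis))))).
That clade also contains Bombus_montanus, which is not in the proposed group, so the group is not monophyletic.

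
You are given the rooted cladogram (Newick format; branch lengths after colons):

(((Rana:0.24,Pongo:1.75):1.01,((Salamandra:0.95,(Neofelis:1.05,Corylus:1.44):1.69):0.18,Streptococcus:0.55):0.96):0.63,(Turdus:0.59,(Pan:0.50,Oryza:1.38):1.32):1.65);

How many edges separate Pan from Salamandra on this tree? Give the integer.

The MRCA of Pan and Salamandra is the root of the tree.
From Pan up to that node: 3 branches. From Salamandra up to the same node: 4 branches. Total: 3 + 4 = 7.

7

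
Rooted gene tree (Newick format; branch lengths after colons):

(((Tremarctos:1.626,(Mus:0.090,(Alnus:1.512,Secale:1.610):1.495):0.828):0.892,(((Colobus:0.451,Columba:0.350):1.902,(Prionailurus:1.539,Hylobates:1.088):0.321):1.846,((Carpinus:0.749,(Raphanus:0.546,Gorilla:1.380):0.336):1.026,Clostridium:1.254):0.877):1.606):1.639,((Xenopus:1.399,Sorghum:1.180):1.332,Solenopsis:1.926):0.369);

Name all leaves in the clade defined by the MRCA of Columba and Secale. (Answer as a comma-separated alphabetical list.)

Tracing Columba: it sits inside (Colobus,Columba).
Tracing Secale: it sits inside (Alnus,Secale).
The smallest clade enclosing both is ((Tremarctos,(Mus,(Alnus,Secale))),(((Colobus,Columba),(Prionailurus,Hylobates)),((Carpinus,(Raphanus,Gorilla)),Clostridium))); the answer is its 12 terminal taxa in alphabetical order.

Alnus, Carpinus, Clostridium, Colobus, Columba, Gorilla, Hylobates, Mus, Prionailurus, Raphanus, Secale, Tremarctos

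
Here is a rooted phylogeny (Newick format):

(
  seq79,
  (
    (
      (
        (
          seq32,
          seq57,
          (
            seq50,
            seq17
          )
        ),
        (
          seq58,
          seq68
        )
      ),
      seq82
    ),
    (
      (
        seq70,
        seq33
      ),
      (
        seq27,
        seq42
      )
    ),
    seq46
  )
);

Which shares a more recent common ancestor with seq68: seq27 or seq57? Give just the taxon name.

seq57

The MRCA of seq68 and seq57 subtends ((seq32,seq57,(seq50,seq17)),(seq58,seq68)) (6 taxa).
The MRCA of seq68 and seq27 subtends ((((seq32,seq57,(seq50,seq17)),(seq58,seq68)),seq82),((seq70,seq33),(seq27,seq42)),seq46) (12 taxa).
The first is nested inside the second, so seq68 shares a more recent common ancestor with seq57.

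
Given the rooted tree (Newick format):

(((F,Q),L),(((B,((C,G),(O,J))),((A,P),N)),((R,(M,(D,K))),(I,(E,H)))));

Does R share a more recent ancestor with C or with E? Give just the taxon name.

The MRCA of R and E subtends ((R,(M,(D,K))),(I,(E,H))) (7 taxa).
The MRCA of R and C subtends (((B,((C,G),(O,J))),((A,P),N)),((R,(M,(D,K))),(I,(E,H)))) (15 taxa).
The first is nested inside the second, so R shares a more recent common ancestor with E.

E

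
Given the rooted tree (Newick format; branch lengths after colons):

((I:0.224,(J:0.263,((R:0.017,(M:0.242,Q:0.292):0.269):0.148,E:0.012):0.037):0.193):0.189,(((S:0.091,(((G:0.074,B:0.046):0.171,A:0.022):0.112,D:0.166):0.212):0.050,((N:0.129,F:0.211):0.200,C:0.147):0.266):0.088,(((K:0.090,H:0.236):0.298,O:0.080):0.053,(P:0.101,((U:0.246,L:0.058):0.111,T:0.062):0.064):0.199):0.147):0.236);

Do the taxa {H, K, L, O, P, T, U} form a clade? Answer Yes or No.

The most recent common ancestor of these taxa subtends (((K,H),O),(P,((U,L),T))).
That clade has exactly 7 tips — every listed taxon and nothing else — so the group is monophyletic.

Yes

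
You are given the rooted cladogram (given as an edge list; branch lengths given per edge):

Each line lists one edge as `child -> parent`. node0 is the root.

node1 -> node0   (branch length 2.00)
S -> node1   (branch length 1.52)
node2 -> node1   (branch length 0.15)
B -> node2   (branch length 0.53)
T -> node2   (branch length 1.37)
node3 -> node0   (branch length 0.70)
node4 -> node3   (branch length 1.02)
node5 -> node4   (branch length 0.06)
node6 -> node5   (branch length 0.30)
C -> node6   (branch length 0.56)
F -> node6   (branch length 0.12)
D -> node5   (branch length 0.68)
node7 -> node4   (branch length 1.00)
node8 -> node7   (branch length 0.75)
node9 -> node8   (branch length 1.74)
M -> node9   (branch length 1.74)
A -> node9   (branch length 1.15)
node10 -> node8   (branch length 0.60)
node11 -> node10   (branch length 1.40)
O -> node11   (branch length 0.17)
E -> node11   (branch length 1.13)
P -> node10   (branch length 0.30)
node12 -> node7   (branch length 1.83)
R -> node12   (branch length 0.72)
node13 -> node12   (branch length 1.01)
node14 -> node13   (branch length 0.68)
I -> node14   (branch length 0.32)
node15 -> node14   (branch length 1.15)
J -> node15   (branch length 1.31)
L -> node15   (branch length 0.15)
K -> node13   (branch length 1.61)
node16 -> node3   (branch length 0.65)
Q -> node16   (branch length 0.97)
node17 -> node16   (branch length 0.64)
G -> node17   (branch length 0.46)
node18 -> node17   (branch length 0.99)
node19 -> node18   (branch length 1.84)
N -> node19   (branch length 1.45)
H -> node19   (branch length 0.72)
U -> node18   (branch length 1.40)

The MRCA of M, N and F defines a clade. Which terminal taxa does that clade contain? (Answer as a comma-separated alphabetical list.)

A, C, D, E, F, G, H, I, J, K, L, M, N, O, P, Q, R, U

Tracing M: it sits inside (M,A).
Tracing N: it sits inside (N,H).
Tracing F: it sits inside (C,F).
The smallest clade enclosing all 3 is ((((C,F),D),(((M,A),((O,E),P)),(R,((I,(J,L)),K)))),(Q,(G,((N,H),U)))); the answer is its 18 terminal taxa in alphabetical order.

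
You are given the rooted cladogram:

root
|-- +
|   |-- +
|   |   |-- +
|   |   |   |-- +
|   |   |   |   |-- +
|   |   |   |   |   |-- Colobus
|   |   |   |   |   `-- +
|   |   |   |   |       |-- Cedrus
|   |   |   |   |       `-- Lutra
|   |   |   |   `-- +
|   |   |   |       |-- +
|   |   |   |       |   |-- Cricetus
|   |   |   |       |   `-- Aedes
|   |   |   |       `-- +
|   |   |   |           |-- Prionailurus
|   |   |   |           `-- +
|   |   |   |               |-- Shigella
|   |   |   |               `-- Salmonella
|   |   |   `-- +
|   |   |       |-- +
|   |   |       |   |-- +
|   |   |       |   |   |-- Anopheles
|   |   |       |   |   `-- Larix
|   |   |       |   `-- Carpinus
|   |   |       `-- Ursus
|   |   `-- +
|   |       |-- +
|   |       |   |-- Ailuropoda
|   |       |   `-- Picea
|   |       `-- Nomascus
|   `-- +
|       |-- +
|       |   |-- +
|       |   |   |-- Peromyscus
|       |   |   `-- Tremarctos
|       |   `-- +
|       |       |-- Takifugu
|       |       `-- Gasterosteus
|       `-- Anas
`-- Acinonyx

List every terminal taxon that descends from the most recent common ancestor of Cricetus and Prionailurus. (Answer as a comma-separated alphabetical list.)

Aedes, Cricetus, Prionailurus, Salmonella, Shigella

Tracing Cricetus: it sits inside (Cricetus,Aedes).
Tracing Prionailurus: it sits inside (Prionailurus,(Shigella,Salmonella)).
The smallest clade enclosing both is ((Cricetus,Aedes),(Prionailurus,(Shigella,Salmonella))); the answer is its 5 terminal taxa in alphabetical order.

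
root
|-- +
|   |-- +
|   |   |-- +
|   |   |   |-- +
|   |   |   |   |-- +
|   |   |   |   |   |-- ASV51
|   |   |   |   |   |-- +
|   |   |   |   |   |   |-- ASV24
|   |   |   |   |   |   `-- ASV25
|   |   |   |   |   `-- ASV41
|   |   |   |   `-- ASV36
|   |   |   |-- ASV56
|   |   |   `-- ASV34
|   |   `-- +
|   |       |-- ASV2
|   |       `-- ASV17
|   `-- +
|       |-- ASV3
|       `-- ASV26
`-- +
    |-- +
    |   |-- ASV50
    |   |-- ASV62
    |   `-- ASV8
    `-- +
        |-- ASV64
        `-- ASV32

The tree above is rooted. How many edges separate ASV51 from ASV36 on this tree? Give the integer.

3

The MRCA of ASV51 and ASV36 is the node subtending ((ASV51,(ASV24,ASV25),ASV41),ASV36).
From ASV51 up to that node: 2 branches. From ASV36 up to the same node: 1 branch. Total: 2 + 1 = 3.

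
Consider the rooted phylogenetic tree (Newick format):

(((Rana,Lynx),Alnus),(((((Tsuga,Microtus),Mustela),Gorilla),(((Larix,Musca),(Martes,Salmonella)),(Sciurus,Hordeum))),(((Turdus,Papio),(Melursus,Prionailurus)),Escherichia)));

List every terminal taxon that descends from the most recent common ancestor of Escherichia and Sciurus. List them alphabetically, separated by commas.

Tracing Escherichia: it sits inside (((Turdus,Papio),(Melursus,Prionailurus)),Escherichia).
Tracing Sciurus: it sits inside (Sciurus,Hordeum).
The smallest clade enclosing both is (((((Tsuga,Microtus),Mustela),Gorilla),(((Larix,Musca),(Martes,Salmonella)),(Sciurus,Hordeum))),(((Turdus,Papio),(Melursus,Prionailurus)),Escherichia)); the answer is its 15 terminal taxa in alphabetical order.

Escherichia, Gorilla, Hordeum, Larix, Martes, Melursus, Microtus, Musca, Mustela, Papio, Prionailurus, Salmonella, Sciurus, Tsuga, Turdus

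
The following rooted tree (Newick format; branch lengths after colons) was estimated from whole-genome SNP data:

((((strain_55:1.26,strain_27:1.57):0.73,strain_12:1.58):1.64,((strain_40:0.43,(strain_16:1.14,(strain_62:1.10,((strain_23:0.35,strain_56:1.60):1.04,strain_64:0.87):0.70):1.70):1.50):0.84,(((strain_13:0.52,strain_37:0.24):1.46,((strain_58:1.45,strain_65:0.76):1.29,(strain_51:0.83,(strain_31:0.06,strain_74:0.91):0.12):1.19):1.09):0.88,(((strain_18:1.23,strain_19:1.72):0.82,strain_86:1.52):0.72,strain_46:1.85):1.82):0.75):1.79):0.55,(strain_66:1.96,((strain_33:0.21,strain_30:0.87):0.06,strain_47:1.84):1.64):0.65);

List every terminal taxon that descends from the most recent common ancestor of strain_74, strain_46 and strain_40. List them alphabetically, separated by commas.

strain_13, strain_16, strain_18, strain_19, strain_23, strain_31, strain_37, strain_40, strain_46, strain_51, strain_56, strain_58, strain_62, strain_64, strain_65, strain_74, strain_86

Tracing strain_74: it sits inside (strain_31,strain_74).
Tracing strain_46: it sits inside (((strain_18,strain_19),strain_86),strain_46).
Tracing strain_40: it sits inside (strain_40,(strain_16,(strain_62,((strain_23,strain_56),strain_64)))).
The smallest clade enclosing all 3 is ((strain_40,(strain_16,(strain_62,((strain_23,strain_56),strain_64)))),(((strain_13,strain_37),((strain_58,strain_65),(strain_51,(strain_31,strain_74)))),(((strain_18,strain_19),strain_86),strain_46))); the answer is its 17 terminal taxa in alphabetical order.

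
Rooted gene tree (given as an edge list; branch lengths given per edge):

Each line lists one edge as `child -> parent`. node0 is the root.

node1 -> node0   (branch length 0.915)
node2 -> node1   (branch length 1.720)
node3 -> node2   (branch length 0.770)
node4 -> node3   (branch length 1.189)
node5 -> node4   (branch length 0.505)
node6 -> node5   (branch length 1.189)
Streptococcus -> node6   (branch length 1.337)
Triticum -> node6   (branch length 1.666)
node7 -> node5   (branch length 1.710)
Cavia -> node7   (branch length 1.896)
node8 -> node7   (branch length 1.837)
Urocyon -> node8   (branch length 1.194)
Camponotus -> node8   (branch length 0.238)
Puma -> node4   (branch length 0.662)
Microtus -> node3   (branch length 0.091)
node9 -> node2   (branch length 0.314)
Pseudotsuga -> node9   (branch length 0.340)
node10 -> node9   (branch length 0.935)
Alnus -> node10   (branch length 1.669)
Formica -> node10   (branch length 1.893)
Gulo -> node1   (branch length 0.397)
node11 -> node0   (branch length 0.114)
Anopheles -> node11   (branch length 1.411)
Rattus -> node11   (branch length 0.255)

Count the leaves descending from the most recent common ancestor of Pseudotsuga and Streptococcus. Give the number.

The MRCA of Pseudotsuga and Streptococcus is the node subtending (((((Streptococcus,Triticum),(Cavia,(Urocyon,Camponotus))),Puma),Microtus),(Pseudotsuga,(Alnus,Formica))).
That clade contains 10 terminal taxa: Alnus, Camponotus, Cavia, Formica, Microtus, Pseudotsuga, Puma, Streptococcus, Triticum, Urocyon.

10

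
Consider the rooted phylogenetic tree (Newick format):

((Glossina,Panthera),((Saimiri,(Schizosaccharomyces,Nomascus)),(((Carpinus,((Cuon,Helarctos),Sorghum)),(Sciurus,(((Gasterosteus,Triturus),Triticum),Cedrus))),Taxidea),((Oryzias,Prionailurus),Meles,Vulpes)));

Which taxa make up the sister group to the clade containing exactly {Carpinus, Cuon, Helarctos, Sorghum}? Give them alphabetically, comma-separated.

The clade containing exactly {Carpinus, Cuon, Helarctos, Sorghum} attaches to the tree at the node subtending ((Carpinus,((Cuon,Helarctos),Sorghum)),(Sciurus,(((Gasterosteus,Triturus),Triticum),Cedrus))).
The other lineage descending from that same node — the sister group — is (Sciurus,(((Gasterosteus,Triturus),Triticum),Cedrus)); its 5 tips in alphabetical order are the answer.

Cedrus, Gasterosteus, Sciurus, Triticum, Triturus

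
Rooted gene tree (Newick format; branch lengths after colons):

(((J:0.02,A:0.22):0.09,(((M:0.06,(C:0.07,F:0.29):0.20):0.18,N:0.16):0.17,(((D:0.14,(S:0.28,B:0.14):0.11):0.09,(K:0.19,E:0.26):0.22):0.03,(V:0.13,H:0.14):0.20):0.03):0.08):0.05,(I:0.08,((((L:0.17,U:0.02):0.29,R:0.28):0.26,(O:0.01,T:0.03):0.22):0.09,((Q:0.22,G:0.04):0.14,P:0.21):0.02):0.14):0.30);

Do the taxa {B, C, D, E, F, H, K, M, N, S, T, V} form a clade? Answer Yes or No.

The MRCA of the listed taxa is the root, so the smallest clade containing them is the whole tree.
That clade also contains A, G, I, J, L, O, P, Q, R, U, which are not in the proposed group, so the group is not monophyletic.

No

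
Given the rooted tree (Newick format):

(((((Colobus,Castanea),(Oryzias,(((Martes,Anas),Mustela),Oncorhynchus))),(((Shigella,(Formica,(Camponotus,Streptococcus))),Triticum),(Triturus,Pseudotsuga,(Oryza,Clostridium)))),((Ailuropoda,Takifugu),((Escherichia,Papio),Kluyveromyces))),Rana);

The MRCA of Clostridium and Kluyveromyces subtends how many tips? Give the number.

21

The MRCA of Clostridium and Kluyveromyces is the node subtending ((((Colobus,Castanea),(Oryzias,(((Martes,Anas),Mustela),Oncorhynchus))),(((Shigella,(Formica,(Camponotus,Streptococcus))),Triticum),(Triturus,Pseudotsuga,(Oryza,Clostridium)))),((Ailuropoda,Takifugu),((Escherichia,Papio),Kluyveromyces))).
That clade contains 21 terminal taxa: Ailuropoda, Anas, Camponotus, Castanea, Clostridium, Colobus, Escherichia, Formica, Kluyveromyces, Martes, Mustela, Oncorhynchus, Oryza, Oryzias, Papio, Pseudotsuga, Shigella, Streptococcus, Takifugu, Triticum, Triturus.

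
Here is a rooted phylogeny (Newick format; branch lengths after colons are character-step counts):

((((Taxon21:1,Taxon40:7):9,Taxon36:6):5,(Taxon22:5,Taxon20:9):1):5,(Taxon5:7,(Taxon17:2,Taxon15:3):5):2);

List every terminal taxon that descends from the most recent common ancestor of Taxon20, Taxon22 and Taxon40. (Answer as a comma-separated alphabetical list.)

Taxon20, Taxon21, Taxon22, Taxon36, Taxon40

Tracing Taxon20: it sits inside (Taxon22,Taxon20).
Tracing Taxon22: it sits inside (Taxon22,Taxon20).
Tracing Taxon40: it sits inside (Taxon21,Taxon40).
The smallest clade enclosing all 3 is (((Taxon21,Taxon40),Taxon36),(Taxon22,Taxon20)); the answer is its 5 terminal taxa in alphabetical order.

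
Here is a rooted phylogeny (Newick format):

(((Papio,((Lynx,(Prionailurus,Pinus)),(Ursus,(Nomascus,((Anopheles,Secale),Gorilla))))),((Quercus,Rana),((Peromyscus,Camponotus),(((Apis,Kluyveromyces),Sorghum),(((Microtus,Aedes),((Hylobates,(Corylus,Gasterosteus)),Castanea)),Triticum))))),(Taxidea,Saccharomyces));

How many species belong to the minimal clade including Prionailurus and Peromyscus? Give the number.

23

The MRCA of Prionailurus and Peromyscus is the node subtending ((Papio,((Lynx,(Prionailurus,Pinus)),(Ursus,(Nomascus,((Anopheles,Secale),Gorilla))))),((Quercus,Rana),((Peromyscus,Camponotus),(((Apis,Kluyveromyces),Sorghum),(((Microtus,Aedes),((Hylobates,(Corylus,Gasterosteus)),Castanea)),Triticum))))).
That clade contains 23 terminal taxa: Aedes, Anopheles, Apis, Camponotus, Castanea, Corylus, Gasterosteus, Gorilla, Hylobates, Kluyveromyces, Lynx, Microtus, Nomascus, Papio, Peromyscus, Pinus, Prionailurus, Quercus, Rana, Secale, Sorghum, Triticum, Ursus.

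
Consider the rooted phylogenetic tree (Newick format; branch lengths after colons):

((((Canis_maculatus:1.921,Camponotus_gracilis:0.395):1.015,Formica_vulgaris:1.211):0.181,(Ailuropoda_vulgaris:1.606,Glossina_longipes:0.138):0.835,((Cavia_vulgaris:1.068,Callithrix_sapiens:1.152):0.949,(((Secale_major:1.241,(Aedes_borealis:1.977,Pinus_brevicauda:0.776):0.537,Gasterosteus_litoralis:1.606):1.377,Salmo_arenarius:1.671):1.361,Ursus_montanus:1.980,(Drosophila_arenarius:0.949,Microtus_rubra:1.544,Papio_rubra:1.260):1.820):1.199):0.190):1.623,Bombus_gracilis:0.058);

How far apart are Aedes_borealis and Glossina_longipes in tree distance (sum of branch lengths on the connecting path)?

7.614

The path runs Aedes_borealis → … → MRCA → … → Glossina_longipes; the MRCA is the node subtending (((Canis_maculatus,Camponotus_gracilis),Formica_vulgaris),(Ailuropoda_vulgaris,Glossina_longipes),((Cavia_vulgaris,Callithrix_sapiens),(((Secale_major,(Aedes_borealis,Pinus_brevicauda),Gasterosteus_litoralis),Salmo_arenarius),Ursus_montanus,(Drosophila_arenarius,Microtus_rubra,Papio_rubra)))).
Branch lengths along that path: 1.977 + 0.537 + 1.377 + 1.361 + 1.199 + 0.190 + 0.835 + 0.138 = 7.614.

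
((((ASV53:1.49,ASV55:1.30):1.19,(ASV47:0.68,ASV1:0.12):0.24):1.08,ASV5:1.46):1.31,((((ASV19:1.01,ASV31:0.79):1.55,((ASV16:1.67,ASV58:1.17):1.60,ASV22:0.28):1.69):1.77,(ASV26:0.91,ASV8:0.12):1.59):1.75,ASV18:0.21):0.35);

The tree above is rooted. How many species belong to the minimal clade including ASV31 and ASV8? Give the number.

7

The MRCA of ASV31 and ASV8 is the node subtending (((ASV19,ASV31),((ASV16,ASV58),ASV22)),(ASV26,ASV8)).
That clade contains 7 terminal taxa: ASV16, ASV19, ASV22, ASV26, ASV31, ASV58, ASV8.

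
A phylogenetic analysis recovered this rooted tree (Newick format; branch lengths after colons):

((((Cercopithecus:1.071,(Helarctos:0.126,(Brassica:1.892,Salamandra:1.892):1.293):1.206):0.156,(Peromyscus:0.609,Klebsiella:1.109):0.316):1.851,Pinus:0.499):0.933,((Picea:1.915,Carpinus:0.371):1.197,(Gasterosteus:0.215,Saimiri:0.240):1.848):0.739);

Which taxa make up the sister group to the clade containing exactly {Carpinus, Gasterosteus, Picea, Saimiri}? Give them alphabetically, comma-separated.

Brassica, Cercopithecus, Helarctos, Klebsiella, Peromyscus, Pinus, Salamandra

The clade containing exactly {Carpinus, Gasterosteus, Picea, Saimiri} attaches directly to the root of the tree.
The other lineage descending from that same node — the sister group — is (((Cercopithecus,(Helarctos,(Brassica,Salamandra))),(Peromyscus,Klebsiella)),Pinus); its 7 tips in alphabetical order are the answer.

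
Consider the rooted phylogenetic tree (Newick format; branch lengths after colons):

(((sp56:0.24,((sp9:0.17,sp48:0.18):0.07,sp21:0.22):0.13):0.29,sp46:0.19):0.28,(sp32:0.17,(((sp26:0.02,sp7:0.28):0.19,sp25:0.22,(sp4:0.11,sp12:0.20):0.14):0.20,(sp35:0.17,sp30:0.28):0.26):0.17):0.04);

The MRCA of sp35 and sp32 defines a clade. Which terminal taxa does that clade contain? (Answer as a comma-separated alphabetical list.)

sp12, sp25, sp26, sp30, sp32, sp35, sp4, sp7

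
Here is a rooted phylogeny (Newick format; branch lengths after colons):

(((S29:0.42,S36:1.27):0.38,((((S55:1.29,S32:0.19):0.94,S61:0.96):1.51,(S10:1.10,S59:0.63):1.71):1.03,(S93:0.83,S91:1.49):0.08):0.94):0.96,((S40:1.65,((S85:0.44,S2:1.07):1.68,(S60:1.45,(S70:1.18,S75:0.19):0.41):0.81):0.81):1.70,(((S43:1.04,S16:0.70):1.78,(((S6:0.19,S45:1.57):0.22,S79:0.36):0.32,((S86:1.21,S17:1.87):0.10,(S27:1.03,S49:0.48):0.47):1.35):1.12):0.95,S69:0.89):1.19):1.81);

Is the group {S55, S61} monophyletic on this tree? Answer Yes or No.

The MRCA of the listed taxa subtends ((S55,S32),S61).
That clade also contains S32, which is not in the proposed group, so the group is not monophyletic.

No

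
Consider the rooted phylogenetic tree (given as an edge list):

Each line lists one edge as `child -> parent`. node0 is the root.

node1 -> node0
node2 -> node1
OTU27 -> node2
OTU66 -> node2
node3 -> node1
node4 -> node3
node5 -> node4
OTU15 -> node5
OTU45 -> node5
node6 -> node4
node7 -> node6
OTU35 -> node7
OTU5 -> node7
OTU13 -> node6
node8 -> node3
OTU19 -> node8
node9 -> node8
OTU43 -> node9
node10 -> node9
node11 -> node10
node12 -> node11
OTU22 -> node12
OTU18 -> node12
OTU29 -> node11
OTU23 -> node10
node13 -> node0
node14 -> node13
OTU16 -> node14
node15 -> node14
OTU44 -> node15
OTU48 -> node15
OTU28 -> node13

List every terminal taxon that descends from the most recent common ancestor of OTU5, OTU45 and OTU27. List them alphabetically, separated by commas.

Tracing OTU5: it sits inside (OTU35,OTU5).
Tracing OTU45: it sits inside (OTU15,OTU45).
Tracing OTU27: it sits inside (OTU27,OTU66).
The smallest clade enclosing all 3 is ((OTU27,OTU66),(((OTU15,OTU45),((OTU35,OTU5),OTU13)),(OTU19,(OTU43,(((OTU22,OTU18),OTU29),OTU23))))); the answer is its 13 terminal taxa in alphabetical order.

OTU13, OTU15, OTU18, OTU19, OTU22, OTU23, OTU27, OTU29, OTU35, OTU43, OTU45, OTU5, OTU66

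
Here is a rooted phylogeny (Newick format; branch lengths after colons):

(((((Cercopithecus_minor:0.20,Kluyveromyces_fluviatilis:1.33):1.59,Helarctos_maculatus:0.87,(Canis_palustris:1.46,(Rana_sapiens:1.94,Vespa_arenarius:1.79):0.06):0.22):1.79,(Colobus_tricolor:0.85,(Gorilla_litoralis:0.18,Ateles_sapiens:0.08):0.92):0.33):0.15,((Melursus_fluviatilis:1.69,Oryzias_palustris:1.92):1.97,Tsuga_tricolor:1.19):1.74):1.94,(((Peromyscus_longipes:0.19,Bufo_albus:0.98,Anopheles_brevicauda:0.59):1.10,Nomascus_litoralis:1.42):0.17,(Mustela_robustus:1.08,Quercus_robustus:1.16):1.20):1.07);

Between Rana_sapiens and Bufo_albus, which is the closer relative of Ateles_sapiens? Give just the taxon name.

The MRCA of Ateles_sapiens and Rana_sapiens subtends (((Cercopithecus_minor,Kluyveromyces_fluviatilis),Helarctos_maculatus,(Canis_palustris,(Rana_sapiens,Vespa_arenarius))),(Colobus_tricolor,(Gorilla_litoralis,Ateles_sapiens))) (9 taxa).
The MRCA of Ateles_sapiens and Bufo_albus is the root, subtending the entire tree (18 taxa).
The first is nested inside the second, so Ateles_sapiens shares a more recent common ancestor with Rana_sapiens.

Rana_sapiens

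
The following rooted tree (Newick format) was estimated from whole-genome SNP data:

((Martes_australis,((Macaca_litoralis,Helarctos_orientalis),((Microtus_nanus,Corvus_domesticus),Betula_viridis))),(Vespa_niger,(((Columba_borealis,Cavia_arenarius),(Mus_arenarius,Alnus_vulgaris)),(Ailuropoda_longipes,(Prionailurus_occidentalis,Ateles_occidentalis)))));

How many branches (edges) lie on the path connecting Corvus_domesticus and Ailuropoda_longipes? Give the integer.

The MRCA of Corvus_domesticus and Ailuropoda_longipes is the root of the tree.
From Corvus_domesticus up to that node: 5 branches. From Ailuropoda_longipes up to the same node: 4 branches. Total: 5 + 4 = 9.

9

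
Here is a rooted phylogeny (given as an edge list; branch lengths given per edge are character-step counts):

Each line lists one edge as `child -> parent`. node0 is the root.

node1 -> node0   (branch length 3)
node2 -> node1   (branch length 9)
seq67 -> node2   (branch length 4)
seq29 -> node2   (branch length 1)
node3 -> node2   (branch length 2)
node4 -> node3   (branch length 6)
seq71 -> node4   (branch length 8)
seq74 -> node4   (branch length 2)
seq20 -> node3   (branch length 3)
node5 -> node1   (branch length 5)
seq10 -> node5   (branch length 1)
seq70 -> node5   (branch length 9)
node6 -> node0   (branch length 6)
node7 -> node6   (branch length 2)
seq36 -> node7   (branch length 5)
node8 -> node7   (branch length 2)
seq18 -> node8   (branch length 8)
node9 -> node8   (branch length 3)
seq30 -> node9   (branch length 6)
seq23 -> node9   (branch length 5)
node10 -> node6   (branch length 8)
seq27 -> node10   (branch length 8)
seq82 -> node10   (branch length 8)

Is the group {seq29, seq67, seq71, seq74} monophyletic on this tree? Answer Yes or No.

No

The MRCA of the listed taxa subtends (seq67,seq29,((seq71,seq74),seq20)).
That clade also contains seq20, which is not in the proposed group, so the group is not monophyletic.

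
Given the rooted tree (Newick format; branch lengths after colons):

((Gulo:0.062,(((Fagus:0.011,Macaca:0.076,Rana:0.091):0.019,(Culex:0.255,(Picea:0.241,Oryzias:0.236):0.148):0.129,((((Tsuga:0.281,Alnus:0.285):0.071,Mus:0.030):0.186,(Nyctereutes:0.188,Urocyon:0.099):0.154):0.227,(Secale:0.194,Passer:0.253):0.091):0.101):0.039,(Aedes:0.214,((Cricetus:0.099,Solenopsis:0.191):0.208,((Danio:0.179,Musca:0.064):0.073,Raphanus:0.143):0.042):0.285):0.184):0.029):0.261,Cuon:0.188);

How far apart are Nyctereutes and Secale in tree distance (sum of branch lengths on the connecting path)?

The path runs Nyctereutes → … → MRCA → … → Secale; the MRCA is the node subtending ((((Tsuga,Alnus),Mus),(Nyctereutes,Urocyon)),(Secale,Passer)).
Branch lengths along that path: 0.188 + 0.154 + 0.227 + 0.091 + 0.194 = 0.854.

0.854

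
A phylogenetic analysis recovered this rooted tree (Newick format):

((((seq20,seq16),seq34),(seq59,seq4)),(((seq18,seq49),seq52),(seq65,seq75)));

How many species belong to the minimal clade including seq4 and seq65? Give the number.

10

The MRCA of seq4 and seq65 is the root, so the clade is the entire tree.
That clade contains 10 terminal taxa: seq16, seq18, seq20, seq34, seq4, seq49, seq52, seq59, seq65, seq75.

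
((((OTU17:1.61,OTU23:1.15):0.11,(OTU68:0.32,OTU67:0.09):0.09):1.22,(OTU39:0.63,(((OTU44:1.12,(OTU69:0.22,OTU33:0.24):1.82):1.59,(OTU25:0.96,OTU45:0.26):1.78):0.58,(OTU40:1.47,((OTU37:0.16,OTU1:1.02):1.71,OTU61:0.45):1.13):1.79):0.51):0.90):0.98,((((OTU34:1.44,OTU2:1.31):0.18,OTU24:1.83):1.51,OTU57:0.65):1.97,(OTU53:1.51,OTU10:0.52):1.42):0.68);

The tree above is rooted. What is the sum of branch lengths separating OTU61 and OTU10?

The path runs OTU61 → … → MRCA → … → OTU10; the MRCA is the root of the tree.
Branch lengths along that path: 0.45 + 1.13 + 1.79 + 0.51 + 0.90 + 0.98 + 0.68 + 1.42 + 0.52 = 8.38.

8.38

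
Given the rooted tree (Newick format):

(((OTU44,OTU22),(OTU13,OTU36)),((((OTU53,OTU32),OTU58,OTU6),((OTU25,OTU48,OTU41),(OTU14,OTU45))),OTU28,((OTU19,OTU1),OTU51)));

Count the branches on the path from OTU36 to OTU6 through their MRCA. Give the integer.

7

The MRCA of OTU36 and OTU6 is the root of the tree.
From OTU36 up to that node: 3 branches. From OTU6 up to the same node: 4 branches. Total: 3 + 4 = 7.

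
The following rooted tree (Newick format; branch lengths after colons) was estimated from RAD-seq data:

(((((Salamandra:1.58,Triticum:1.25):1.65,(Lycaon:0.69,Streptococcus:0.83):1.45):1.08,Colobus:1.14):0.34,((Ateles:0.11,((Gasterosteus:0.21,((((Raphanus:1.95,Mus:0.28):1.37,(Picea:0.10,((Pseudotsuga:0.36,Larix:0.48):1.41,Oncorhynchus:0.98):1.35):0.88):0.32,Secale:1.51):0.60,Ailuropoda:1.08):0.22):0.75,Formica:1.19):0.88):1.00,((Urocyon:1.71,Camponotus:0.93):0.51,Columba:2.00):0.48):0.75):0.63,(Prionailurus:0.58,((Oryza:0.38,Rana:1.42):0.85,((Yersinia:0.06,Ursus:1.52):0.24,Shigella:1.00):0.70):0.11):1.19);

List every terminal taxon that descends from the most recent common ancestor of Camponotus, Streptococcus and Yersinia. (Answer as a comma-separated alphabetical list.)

Ailuropoda, Ateles, Camponotus, Colobus, Columba, Formica, Gasterosteus, Larix, Lycaon, Mus, Oncorhynchus, Oryza, Picea, Prionailurus, Pseudotsuga, Rana, Raphanus, Salamandra, Secale, Shigella, Streptococcus, Triticum, Urocyon, Ursus, Yersinia

Tracing Camponotus: it sits inside (Urocyon,Camponotus).
Tracing Streptococcus: it sits inside (Lycaon,Streptococcus).
Tracing Yersinia: it sits inside (Yersinia,Ursus).
The smallest clade enclosing all 3 is the whole tree (their MRCA is the root), so the answer is all 25 tips in alphabetical order.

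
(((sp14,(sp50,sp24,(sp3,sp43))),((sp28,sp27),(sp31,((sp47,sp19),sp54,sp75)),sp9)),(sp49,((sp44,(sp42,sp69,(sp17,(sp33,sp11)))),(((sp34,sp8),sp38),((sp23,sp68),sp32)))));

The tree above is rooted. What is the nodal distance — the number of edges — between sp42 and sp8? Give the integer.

The MRCA of sp42 and sp8 is the node subtending ((sp44,(sp42,sp69,(sp17,(sp33,sp11)))),(((sp34,sp8),sp38),((sp23,sp68),sp32))).
From sp42 up to that node: 3 branches. From sp8 up to the same node: 4 branches. Total: 3 + 4 = 7.

7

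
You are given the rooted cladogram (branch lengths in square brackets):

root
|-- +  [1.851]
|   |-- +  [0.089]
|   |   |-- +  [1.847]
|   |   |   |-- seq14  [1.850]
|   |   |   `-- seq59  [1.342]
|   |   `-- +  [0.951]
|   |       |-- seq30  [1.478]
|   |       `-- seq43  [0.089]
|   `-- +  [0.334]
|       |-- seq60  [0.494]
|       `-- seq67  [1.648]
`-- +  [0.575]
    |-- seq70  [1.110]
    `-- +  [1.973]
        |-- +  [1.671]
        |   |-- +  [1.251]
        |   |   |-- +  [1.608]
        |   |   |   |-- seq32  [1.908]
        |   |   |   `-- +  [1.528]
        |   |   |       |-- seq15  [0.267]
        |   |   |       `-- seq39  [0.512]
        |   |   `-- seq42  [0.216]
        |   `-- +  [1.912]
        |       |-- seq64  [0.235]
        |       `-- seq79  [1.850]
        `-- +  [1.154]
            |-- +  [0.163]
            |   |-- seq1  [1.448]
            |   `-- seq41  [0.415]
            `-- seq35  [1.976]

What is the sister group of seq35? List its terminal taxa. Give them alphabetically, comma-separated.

seq1, seq41

seq35 attaches to the tree at the node subtending ((seq1,seq41),seq35).
The other lineage descending from that same node — the sister group — is (seq1,seq41); its 2 tips in alphabetical order are the answer.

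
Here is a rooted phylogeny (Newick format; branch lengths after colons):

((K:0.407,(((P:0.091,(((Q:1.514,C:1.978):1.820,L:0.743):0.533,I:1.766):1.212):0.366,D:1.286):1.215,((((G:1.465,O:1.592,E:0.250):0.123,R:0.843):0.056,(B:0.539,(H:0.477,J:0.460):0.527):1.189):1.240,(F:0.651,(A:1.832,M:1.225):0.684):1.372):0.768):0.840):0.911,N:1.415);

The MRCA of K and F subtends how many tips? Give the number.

The MRCA of K and F is the node subtending (K,(((P,(((Q,C),L),I)),D),((((G,O,E),R),(B,(H,J))),(F,(A,M))))).
That clade contains 17 terminal taxa: A, B, C, D, E, F, G, H, I, J, K, L, M, O, P, Q, R.

17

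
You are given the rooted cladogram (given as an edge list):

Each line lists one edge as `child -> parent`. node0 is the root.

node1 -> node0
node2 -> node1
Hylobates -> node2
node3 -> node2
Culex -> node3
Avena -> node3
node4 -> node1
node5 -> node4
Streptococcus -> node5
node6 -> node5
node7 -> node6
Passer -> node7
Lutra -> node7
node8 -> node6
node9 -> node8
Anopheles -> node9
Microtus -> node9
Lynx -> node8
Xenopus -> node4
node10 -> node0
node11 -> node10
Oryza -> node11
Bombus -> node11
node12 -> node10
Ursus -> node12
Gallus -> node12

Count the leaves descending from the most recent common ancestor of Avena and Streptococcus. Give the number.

The MRCA of Avena and Streptococcus is the node subtending ((Hylobates,(Culex,Avena)),((Streptococcus,((Passer,Lutra),((Anopheles,Microtus),Lynx))),Xenopus)).
That clade contains 10 terminal taxa: Anopheles, Avena, Culex, Hylobates, Lutra, Lynx, Microtus, Passer, Streptococcus, Xenopus.

10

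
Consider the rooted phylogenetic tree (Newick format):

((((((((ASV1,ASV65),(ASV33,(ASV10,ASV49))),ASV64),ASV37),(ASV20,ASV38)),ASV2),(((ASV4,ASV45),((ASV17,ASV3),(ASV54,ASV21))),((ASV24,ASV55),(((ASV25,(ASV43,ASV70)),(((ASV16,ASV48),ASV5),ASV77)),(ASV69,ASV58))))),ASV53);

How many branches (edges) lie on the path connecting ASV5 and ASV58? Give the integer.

The MRCA of ASV5 and ASV58 is the node subtending (((ASV25,(ASV43,ASV70)),(((ASV16,ASV48),ASV5),ASV77)),(ASV69,ASV58)).
From ASV5 up to that node: 4 branches. From ASV58 up to the same node: 2 branches. Total: 4 + 2 = 6.

6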